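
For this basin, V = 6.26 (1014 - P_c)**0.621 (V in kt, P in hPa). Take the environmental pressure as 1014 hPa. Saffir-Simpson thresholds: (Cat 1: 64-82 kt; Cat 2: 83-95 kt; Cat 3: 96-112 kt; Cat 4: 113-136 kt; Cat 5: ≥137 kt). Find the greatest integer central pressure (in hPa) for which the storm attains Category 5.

Category 5 begins at V = 137 kt.
Required ΔP = (137/6.26)^(1/0.621) = 21.885^1.610 ≈ 143.89 hPa.
P_c ≤ 1014 − 143.89 = 870.11, so the highest integer P_c is 870 hPa.

870 hPa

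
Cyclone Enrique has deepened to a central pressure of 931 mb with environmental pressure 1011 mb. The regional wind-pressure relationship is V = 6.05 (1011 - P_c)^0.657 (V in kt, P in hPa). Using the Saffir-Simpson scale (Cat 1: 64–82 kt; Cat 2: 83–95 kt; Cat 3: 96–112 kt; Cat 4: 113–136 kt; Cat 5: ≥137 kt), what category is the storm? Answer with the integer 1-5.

3

ΔP = 1011 − 931 = 80 mb.
V ≈ 6.05 × 80^0.657 = 6.05 × 17.80 ≈ 108 kt.
108 kt falls in the Category 3 band.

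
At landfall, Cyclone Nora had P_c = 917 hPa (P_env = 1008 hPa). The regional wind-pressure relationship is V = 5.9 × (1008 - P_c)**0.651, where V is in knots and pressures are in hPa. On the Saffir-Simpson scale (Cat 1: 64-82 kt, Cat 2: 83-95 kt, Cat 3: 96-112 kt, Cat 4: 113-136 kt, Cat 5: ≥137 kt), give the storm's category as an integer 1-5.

3

ΔP = 1008 − 917 = 91 hPa.
V ≈ 5.9 × 91^0.651 = 5.9 × 18.85 ≈ 111 kt.
111 kt falls in the Category 3 band.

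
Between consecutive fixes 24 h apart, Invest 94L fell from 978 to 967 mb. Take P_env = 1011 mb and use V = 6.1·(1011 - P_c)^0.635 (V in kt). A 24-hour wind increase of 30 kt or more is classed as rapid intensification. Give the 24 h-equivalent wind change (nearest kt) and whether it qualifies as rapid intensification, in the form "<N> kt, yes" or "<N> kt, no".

V₁: ΔP = 33, V ≈ 6.1 × 33^0.635 ≈ 56.18 kt.
V₂: ΔP = 44, V ≈ 6.1 × 44^0.635 ≈ 67.44 kt.
ΔV over 24 h = 11.26 kt → 24 h equivalent = 11.26 × 24/24 ≈ 11.26 kt.
11 kt < 30 kt ⇒ not rapid intensification.

11 kt, no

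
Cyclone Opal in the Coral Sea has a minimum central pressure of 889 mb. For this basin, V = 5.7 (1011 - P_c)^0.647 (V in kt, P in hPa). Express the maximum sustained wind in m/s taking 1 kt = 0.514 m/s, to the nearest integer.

66 m/s

ΔP = 1011 − 889 = 122 mb.
V ≈ 5.7 × 122^0.647 = 5.7 × 22.381 ≈ 127.570 kt.
127.570 × 0.514 ≈ 65.57 m/s → 66 m/s.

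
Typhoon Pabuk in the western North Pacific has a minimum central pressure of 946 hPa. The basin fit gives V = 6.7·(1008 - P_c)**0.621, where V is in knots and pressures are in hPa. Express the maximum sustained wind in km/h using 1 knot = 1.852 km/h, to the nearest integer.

161 km/h

ΔP = 1008 − 946 = 62 hPa.
V ≈ 6.7 × 62^0.621 = 6.7 × 12.974 ≈ 86.926 kt.
86.926 × 1.852 ≈ 160.99 km/h → 161 km/h.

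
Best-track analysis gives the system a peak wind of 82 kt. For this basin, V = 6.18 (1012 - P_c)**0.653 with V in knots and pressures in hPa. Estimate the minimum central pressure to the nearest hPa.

ΔP = (V / 6.18)^(1/0.653) = (82/6.18)^1.531.
82/6.18 = 13.269; 13.269^1.531 ≈ 52.42 hPa.
P_c = 1012 − 52.42 = 959.58 ≈ 960 hPa.

960 hPa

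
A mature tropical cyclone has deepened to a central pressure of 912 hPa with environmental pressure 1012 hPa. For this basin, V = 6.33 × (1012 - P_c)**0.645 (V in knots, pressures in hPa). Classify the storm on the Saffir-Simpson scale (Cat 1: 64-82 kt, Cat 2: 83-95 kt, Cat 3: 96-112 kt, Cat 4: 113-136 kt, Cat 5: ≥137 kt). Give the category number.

ΔP = 1012 − 912 = 100 hPa.
V ≈ 6.33 × 100^0.645 = 6.33 × 19.50 ≈ 123 kt.
123 kt falls in the Category 4 band.

4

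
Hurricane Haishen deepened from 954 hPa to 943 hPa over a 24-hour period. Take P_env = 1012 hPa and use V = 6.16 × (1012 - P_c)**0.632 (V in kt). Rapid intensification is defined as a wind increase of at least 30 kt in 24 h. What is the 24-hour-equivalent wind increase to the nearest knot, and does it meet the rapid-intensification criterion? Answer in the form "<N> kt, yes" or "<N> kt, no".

V₁: ΔP = 58, V ≈ 6.16 × 58^0.632 ≈ 80.18 kt.
V₂: ΔP = 69, V ≈ 6.16 × 69^0.632 ≈ 89.48 kt.
ΔV over 24 h = 9.30 kt → 24 h equivalent = 9.30 × 24/24 ≈ 9.30 kt.
9 kt < 30 kt ⇒ not rapid intensification.

9 kt, no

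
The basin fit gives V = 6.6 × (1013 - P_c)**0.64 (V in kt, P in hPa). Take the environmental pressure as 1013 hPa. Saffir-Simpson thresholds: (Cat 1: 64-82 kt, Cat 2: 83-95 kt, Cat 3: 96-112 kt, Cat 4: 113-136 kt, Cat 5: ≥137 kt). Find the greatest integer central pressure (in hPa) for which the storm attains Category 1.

Category 1 begins at V = 64 kt.
Required ΔP = (64/6.6)^(1/0.64) = 9.697^1.562 ≈ 34.80 hPa.
P_c ≤ 1013 − 34.80 = 978.20, so the highest integer P_c is 978 hPa.

978 hPa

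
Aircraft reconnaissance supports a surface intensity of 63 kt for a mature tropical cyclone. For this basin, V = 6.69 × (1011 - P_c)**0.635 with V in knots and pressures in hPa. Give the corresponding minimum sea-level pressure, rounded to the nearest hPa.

977 hPa

ΔP = (V / 6.69)^(1/0.635) = (63/6.69)^1.575.
63/6.69 = 9.417; 9.417^1.575 ≈ 34.18 hPa.
P_c = 1011 − 34.18 = 976.82 ≈ 977 hPa.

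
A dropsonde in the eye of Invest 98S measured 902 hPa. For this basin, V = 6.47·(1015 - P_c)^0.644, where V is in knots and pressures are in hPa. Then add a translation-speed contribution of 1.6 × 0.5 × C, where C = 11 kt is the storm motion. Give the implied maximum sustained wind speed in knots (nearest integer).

145 kt

ΔP = 1015 − 902 = 113 hPa.
113^0.644 ≈ 20.998.
V ≈ 6.47 × 20.998 ≈ 135.9 kt.
Translation term: 1.6 × 0.5 × 11 = 8.8 kt.
Corrected V ≈ 144.7 kt → 145 kt.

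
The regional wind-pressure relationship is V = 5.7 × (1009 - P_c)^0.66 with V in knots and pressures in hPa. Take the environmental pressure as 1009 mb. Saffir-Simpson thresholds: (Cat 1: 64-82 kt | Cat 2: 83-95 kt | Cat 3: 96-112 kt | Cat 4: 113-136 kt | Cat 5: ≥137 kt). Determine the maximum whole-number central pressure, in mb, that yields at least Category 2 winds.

951 mb

Category 2 begins at V = 83 kt.
Required ΔP = (83/5.7)^(1/0.66) = 14.561^1.515 ≈ 57.87 mb.
P_c ≤ 1009 − 57.87 = 951.13, so the highest integer P_c is 951 mb.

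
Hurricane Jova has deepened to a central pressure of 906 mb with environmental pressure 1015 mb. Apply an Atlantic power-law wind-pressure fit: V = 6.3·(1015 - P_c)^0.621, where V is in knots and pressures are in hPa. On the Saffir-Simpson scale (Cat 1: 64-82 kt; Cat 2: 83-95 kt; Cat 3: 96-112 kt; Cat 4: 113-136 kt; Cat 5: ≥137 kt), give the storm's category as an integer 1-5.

4

ΔP = 1015 − 906 = 109 mb.
V ≈ 6.3 × 109^0.621 = 6.3 × 18.42 ≈ 116 kt.
116 kt falls in the Category 4 band.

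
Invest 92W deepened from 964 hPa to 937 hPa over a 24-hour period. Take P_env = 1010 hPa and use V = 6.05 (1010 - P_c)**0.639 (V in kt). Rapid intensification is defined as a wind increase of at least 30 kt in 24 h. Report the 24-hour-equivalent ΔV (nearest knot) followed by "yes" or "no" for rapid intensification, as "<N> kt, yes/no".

V₁: ΔP = 46, V ≈ 6.05 × 46^0.639 ≈ 69.86 kt.
V₂: ΔP = 73, V ≈ 6.05 × 73^0.639 ≈ 93.85 kt.
ΔV over 24 h = 23.99 kt → 24 h equivalent = 23.99 × 24/24 ≈ 23.99 kt.
24 kt < 30 kt ⇒ not rapid intensification.

24 kt, no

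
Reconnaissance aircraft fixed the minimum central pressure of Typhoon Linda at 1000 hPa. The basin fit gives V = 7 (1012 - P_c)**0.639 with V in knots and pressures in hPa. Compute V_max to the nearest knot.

ΔP = 1012 − 1000 = 12 hPa.
12^0.639 ≈ 4.893.
V ≈ 7 × 4.893 ≈ 34.3 kt.

34 kt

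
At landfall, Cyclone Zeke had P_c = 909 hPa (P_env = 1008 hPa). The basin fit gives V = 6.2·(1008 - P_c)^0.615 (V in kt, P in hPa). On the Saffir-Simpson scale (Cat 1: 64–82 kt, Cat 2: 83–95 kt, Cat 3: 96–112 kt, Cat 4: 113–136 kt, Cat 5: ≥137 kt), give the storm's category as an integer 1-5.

ΔP = 1008 − 909 = 99 hPa.
V ≈ 6.2 × 99^0.615 = 6.2 × 16.88 ≈ 105 kt.
105 kt falls in the Category 3 band.

3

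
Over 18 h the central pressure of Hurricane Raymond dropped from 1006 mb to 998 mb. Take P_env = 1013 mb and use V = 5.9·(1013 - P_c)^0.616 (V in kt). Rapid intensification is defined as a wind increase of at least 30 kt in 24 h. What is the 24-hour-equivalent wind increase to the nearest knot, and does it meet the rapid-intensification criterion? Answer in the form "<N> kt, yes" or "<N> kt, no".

16 kt, no

V₁: ΔP = 7, V ≈ 5.9 × 7^0.616 ≈ 19.56 kt.
V₂: ΔP = 15, V ≈ 5.9 × 15^0.616 ≈ 31.28 kt.
ΔV over 18 h = 11.72 kt → 24 h equivalent = 11.72 × 24/18 ≈ 15.63 kt.
16 kt < 30 kt ⇒ not rapid intensification.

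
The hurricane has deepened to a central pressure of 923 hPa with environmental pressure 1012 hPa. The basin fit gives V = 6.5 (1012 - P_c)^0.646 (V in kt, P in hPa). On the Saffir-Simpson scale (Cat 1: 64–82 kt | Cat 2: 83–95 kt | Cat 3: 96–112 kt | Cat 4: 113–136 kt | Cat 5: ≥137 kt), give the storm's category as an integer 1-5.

4

ΔP = 1012 − 923 = 89 hPa.
V ≈ 6.5 × 89^0.646 = 6.5 × 18.17 ≈ 118 kt.
118 kt falls in the Category 4 band.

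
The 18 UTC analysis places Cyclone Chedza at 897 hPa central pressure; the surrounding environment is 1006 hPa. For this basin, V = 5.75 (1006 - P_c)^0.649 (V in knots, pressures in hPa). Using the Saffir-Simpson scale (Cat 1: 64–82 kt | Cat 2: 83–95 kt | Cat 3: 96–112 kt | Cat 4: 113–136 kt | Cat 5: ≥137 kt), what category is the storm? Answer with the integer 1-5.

ΔP = 1006 − 897 = 109 hPa.
V ≈ 5.75 × 109^0.649 = 5.75 × 21.00 ≈ 121 kt.
121 kt falls in the Category 4 band.

4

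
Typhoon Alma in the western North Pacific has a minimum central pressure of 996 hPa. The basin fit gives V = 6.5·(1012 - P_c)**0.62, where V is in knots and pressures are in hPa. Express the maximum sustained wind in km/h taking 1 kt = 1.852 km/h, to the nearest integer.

ΔP = 1012 − 996 = 16 hPa.
V ≈ 6.5 × 16^0.62 = 6.5 × 5.579 ≈ 36.263 kt.
36.263 × 1.852 ≈ 67.16 km/h → 67 km/h.

67 km/h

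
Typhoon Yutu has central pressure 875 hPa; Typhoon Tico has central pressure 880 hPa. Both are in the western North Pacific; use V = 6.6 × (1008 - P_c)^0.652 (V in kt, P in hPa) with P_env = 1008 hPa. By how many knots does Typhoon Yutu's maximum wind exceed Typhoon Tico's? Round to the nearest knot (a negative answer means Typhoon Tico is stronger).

4 kt

Typhoon Yutu: ΔP = 133; V ≈ 6.6 × 133^0.652 ≈ 160.06 kt.
Typhoon Tico: ΔP = 128; V ≈ 6.6 × 128^0.652 ≈ 156.12 kt.
Difference ≈ 160.06 − 156.12 = 3.94 → 4 kt.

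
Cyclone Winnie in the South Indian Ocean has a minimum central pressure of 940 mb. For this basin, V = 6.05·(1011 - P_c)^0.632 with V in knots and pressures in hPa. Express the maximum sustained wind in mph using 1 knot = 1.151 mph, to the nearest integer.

103 mph

ΔP = 1011 − 940 = 71 mb.
V ≈ 6.05 × 71^0.632 = 6.05 × 14.791 ≈ 89.485 kt.
89.485 × 1.151 ≈ 103.00 mph → 103 mph.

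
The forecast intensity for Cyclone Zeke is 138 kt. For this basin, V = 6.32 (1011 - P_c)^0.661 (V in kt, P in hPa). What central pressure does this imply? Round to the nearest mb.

905 mb

ΔP = (V / 6.32)^(1/0.661) = (138/6.32)^1.513.
138/6.32 = 21.835; 21.835^1.513 ≈ 106.16 mb.
P_c = 1011 − 106.16 = 904.84 ≈ 905 mb.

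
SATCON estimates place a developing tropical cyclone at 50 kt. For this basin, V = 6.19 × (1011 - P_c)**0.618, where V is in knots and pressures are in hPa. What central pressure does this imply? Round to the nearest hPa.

982 hPa

ΔP = (V / 6.19)^(1/0.618) = (50/6.19)^1.618.
50/6.19 = 8.078; 8.078^1.618 ≈ 29.38 hPa.
P_c = 1011 − 29.38 = 981.62 ≈ 982 hPa.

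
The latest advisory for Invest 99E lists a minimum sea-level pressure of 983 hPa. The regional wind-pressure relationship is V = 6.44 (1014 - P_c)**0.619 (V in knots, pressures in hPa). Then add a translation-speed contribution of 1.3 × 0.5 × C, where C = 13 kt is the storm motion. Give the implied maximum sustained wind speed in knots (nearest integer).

62 kt

ΔP = 1014 − 983 = 31 hPa.
31^0.619 ≈ 8.378.
V ≈ 6.44 × 8.378 ≈ 54.0 kt.
Translation term: 1.3 × 0.5 × 13 = 8.45 kt.
Corrected V ≈ 62.45 kt → 62 kt.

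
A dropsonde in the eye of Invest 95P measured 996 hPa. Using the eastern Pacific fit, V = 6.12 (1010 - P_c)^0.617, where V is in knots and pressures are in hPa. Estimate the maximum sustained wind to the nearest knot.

ΔP = 1010 − 996 = 14 hPa.
14^0.617 ≈ 5.095.
V ≈ 6.12 × 5.095 ≈ 31.2 kt.

31 kt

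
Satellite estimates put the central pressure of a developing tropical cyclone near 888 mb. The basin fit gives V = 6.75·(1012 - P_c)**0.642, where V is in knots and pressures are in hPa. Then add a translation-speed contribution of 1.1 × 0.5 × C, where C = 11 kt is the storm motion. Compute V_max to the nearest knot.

ΔP = 1012 − 888 = 124 mb.
124^0.642 ≈ 22.079.
V ≈ 6.75 × 22.079 ≈ 149.0 kt.
Translation term: 1.1 × 0.5 × 11 = 6.05 kt.
Corrected V ≈ 155.05 kt → 155 kt.

155 kt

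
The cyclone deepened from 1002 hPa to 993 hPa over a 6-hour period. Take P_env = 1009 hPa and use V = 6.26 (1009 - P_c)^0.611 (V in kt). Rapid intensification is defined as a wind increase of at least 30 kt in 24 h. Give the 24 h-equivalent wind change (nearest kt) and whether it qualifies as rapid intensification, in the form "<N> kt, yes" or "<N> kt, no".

V₁: ΔP = 7, V ≈ 6.26 × 7^0.611 ≈ 20.56 kt.
V₂: ΔP = 16, V ≈ 6.26 × 16^0.611 ≈ 34.06 kt.
ΔV over 6 h = 13.50 kt → 24 h equivalent = 13.50 × 24/6 ≈ 54.00 kt.
54 kt ≥ 30 kt ⇒ rapid intensification.

54 kt, yes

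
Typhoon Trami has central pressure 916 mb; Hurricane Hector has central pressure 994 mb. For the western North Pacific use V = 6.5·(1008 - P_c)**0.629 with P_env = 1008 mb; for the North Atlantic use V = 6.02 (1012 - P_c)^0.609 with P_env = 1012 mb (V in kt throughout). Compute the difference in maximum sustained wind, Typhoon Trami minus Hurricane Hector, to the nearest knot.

77 kt

Typhoon Trami: ΔP = 92; V ≈ 6.5 × 92^0.629 ≈ 111.72 kt.
Hurricane Hector: ΔP = 18; V ≈ 6.02 × 18^0.609 ≈ 35.00 kt.
Difference ≈ 111.72 − 35.00 = 76.72 → 77 kt.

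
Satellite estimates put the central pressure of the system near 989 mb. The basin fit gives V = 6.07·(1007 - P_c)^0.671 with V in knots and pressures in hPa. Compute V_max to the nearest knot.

ΔP = 1007 − 989 = 18 mb.
18^0.671 ≈ 6.955.
V ≈ 6.07 × 6.955 ≈ 42.2 kt.

42 kt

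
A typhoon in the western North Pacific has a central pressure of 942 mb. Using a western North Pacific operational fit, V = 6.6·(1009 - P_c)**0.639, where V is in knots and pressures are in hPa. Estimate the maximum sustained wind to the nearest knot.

97 kt

ΔP = 1009 − 942 = 67 mb.
67^0.639 ≈ 14.685.
V ≈ 6.6 × 14.685 ≈ 96.9 kt.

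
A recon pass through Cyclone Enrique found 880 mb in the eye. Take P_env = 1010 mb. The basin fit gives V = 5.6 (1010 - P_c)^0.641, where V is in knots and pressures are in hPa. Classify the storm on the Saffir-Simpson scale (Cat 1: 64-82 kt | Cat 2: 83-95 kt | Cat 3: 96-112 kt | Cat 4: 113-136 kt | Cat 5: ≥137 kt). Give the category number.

4

ΔP = 1010 − 880 = 130 mb.
V ≈ 5.6 × 130^0.641 = 5.6 × 22.65 ≈ 127 kt.
127 kt falls in the Category 4 band.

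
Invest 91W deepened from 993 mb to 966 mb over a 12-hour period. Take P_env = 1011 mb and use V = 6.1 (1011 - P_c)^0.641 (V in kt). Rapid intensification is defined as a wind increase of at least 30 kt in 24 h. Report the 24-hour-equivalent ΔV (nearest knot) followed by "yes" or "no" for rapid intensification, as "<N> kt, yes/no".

62 kt, yes

V₁: ΔP = 18, V ≈ 6.1 × 18^0.641 ≈ 38.90 kt.
V₂: ΔP = 45, V ≈ 6.1 × 45^0.641 ≈ 69.99 kt.
ΔV over 12 h = 31.09 kt → 24 h equivalent = 31.09 × 24/12 ≈ 62.18 kt.
62 kt ≥ 30 kt ⇒ rapid intensification.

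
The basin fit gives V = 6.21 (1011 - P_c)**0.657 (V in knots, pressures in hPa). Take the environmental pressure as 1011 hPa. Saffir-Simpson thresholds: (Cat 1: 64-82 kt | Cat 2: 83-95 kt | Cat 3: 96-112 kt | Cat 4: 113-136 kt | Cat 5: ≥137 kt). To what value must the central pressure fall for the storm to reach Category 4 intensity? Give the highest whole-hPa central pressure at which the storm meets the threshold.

Category 4 begins at V = 113 kt.
Required ΔP = (113/6.21)^(1/0.657) = 18.196^1.522 ≈ 82.75 hPa.
P_c ≤ 1011 − 82.75 = 928.25, so the highest integer P_c is 928 hPa.

928 hPa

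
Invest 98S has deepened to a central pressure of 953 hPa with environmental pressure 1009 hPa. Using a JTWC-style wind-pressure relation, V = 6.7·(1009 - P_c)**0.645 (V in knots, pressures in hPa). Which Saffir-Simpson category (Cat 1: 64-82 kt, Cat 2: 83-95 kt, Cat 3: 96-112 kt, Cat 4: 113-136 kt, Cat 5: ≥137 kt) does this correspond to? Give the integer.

2

ΔP = 1009 − 953 = 56 hPa.
V ≈ 6.7 × 56^0.645 = 6.7 × 13.41 ≈ 90 kt.
90 kt falls in the Category 2 band.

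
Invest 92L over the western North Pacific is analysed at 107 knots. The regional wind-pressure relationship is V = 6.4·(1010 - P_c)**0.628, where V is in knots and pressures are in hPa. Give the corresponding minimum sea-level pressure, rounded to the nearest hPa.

ΔP = (V / 6.4)^(1/0.628) = (107/6.4)^1.592.
107/6.4 = 16.719; 16.719^1.592 ≈ 88.67 hPa.
P_c = 1010 − 88.67 = 921.33 ≈ 921 hPa.

921 hPa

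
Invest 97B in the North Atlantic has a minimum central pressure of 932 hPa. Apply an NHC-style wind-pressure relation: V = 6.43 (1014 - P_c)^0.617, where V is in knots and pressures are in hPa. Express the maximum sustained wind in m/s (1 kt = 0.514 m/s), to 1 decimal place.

50.1 m/s

ΔP = 1014 − 932 = 82 hPa.
V ≈ 6.43 × 82^0.617 = 6.43 × 15.164 ≈ 97.507 kt.
97.507 × 0.514 ≈ 50.12 m/s → 50.1 m/s.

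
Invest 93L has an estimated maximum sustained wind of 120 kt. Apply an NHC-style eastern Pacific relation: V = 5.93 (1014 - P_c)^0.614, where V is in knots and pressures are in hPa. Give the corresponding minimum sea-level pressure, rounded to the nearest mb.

ΔP = (V / 5.93)^(1/0.614) = (120/5.93)^1.629.
120/5.93 = 20.236; 20.236^1.629 ≈ 134.04 mb.
P_c = 1014 − 134.04 = 879.96 ≈ 880 mb.

880 mb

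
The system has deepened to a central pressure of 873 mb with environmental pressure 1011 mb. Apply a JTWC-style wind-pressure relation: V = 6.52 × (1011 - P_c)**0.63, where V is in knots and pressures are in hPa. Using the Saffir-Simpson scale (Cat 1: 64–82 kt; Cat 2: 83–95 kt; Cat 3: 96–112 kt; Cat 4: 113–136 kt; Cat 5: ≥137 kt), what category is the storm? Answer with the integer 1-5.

ΔP = 1011 − 873 = 138 mb.
V ≈ 6.52 × 138^0.63 = 6.52 × 22.29 ≈ 145 kt.
145 kt falls in the Category 5 band.

5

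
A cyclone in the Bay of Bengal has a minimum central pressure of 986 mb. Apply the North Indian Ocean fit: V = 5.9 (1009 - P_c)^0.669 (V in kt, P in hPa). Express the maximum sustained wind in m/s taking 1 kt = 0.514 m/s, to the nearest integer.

ΔP = 1009 − 986 = 23 mb.
V ≈ 5.9 × 23^0.669 = 5.9 × 8.147 ≈ 48.067 kt.
48.067 × 0.514 ≈ 24.71 m/s → 25 m/s.

25 m/s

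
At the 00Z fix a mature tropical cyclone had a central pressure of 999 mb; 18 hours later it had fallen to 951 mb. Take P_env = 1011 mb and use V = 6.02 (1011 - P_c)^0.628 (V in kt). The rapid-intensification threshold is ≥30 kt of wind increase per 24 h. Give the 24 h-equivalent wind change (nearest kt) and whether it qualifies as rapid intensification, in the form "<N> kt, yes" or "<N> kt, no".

67 kt, yes

V₁: ΔP = 12, V ≈ 6.02 × 12^0.628 ≈ 28.66 kt.
V₂: ΔP = 60, V ≈ 6.02 × 60^0.628 ≈ 78.75 kt.
ΔV over 18 h = 50.09 kt → 24 h equivalent = 50.09 × 24/18 ≈ 66.79 kt.
67 kt ≥ 30 kt ⇒ rapid intensification.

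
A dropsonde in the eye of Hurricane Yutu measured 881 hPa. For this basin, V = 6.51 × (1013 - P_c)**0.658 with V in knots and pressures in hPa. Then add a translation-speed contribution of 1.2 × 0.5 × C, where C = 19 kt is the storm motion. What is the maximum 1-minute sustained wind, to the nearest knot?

ΔP = 1013 − 881 = 132 hPa.
132^0.658 ≈ 24.851.
V ≈ 6.51 × 24.851 ≈ 161.8 kt.
Translation term: 1.2 × 0.5 × 19 = 11.4 kt.
Corrected V ≈ 173.2 kt → 173 kt.

173 kt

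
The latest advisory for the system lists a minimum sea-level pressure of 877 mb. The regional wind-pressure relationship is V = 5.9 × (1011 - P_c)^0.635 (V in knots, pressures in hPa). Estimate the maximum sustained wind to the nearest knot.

ΔP = 1011 − 877 = 134 mb.
134^0.635 ≈ 22.424.
V ≈ 5.9 × 22.424 ≈ 132.3 kt.

132 kt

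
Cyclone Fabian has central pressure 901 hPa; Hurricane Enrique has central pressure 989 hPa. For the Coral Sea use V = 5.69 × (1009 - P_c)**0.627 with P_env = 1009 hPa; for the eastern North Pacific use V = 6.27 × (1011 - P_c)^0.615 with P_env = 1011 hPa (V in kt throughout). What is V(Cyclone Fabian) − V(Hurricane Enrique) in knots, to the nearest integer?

Cyclone Fabian: ΔP = 108; V ≈ 5.69 × 108^0.627 ≈ 107.17 kt.
Hurricane Enrique: ΔP = 22; V ≈ 6.27 × 22^0.615 ≈ 41.96 kt.
Difference ≈ 107.17 − 41.96 = 65.21 → 65 kt.

65 kt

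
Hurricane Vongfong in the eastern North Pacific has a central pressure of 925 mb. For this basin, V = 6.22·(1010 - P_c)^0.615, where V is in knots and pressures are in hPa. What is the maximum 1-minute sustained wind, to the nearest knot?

96 kt

ΔP = 1010 − 925 = 85 mb.
85^0.615 ≈ 15.367.
V ≈ 6.22 × 15.367 ≈ 95.6 kt.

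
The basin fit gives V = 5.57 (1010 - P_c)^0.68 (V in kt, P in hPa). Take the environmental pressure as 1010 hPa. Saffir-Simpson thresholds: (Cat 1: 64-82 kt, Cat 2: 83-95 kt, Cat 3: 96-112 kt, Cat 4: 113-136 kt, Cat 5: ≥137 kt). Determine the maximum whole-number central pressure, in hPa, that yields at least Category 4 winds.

926 hPa

Category 4 begins at V = 113 kt.
Required ΔP = (113/5.57)^(1/0.68) = 20.287^1.471 ≈ 83.63 hPa.
P_c ≤ 1010 − 83.63 = 926.37, so the highest integer P_c is 926 hPa.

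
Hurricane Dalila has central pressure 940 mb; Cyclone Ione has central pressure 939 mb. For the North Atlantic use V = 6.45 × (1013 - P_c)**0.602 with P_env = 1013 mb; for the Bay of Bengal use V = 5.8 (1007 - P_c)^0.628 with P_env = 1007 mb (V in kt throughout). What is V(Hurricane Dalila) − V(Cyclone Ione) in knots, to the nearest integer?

Hurricane Dalila: ΔP = 73; V ≈ 6.45 × 73^0.602 ≈ 85.37 kt.
Cyclone Ione: ΔP = 68; V ≈ 5.8 × 68^0.628 ≈ 82.08 kt.
Difference ≈ 85.37 − 82.08 = 3.29 → 3 kt.

3 kt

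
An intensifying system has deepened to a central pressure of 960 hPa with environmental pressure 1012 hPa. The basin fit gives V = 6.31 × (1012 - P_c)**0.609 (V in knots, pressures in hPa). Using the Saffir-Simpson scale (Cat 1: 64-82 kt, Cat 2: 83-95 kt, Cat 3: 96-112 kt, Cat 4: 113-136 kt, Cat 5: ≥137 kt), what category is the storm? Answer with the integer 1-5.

1

ΔP = 1012 − 960 = 52 hPa.
V ≈ 6.31 × 52^0.609 = 6.31 × 11.09 ≈ 70 kt.
70 kt falls in the Category 1 band.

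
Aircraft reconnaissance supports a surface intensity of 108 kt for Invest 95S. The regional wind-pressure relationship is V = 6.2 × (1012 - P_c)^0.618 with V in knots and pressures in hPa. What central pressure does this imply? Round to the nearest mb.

ΔP = (V / 6.2)^(1/0.618) = (108/6.2)^1.618.
108/6.2 = 17.419; 17.419^1.618 ≈ 101.89 mb.
P_c = 1012 − 101.89 = 910.11 ≈ 910 mb.

910 mb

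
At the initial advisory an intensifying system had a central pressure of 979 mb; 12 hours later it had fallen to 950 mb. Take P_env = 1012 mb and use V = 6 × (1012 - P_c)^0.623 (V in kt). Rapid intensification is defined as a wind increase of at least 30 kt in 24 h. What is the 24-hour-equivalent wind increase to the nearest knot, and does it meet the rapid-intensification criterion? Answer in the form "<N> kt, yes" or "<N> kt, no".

51 kt, yes

V₁: ΔP = 33, V ≈ 6 × 33^0.623 ≈ 52.99 kt.
V₂: ΔP = 62, V ≈ 6 × 62^0.623 ≈ 78.49 kt.
ΔV over 12 h = 25.50 kt → 24 h equivalent = 25.50 × 24/12 ≈ 51.00 kt.
51 kt ≥ 30 kt ⇒ rapid intensification.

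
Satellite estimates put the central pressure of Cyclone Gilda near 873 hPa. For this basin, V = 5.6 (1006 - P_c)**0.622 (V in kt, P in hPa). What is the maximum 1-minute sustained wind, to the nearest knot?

117 kt

ΔP = 1006 − 873 = 133 hPa.
133^0.622 ≈ 20.943.
V ≈ 5.6 × 20.943 ≈ 117.3 kt.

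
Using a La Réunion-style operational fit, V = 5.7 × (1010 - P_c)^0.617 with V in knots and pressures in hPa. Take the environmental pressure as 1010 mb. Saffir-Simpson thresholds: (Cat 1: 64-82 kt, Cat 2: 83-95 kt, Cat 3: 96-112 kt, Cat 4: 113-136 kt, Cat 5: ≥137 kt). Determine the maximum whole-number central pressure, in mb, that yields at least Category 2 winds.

Category 2 begins at V = 83 kt.
Required ΔP = (83/5.7)^(1/0.617) = 14.561^1.621 ≈ 76.78 mb.
P_c ≤ 1010 − 76.78 = 933.22, so the highest integer P_c is 933 mb.

933 mb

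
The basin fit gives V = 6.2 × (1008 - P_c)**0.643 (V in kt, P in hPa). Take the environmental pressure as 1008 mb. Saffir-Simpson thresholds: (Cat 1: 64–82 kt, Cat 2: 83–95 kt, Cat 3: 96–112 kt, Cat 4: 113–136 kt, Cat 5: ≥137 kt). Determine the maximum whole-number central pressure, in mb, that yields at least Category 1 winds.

Category 1 begins at V = 64 kt.
Required ΔP = (64/6.2)^(1/0.643) = 10.323^1.555 ≈ 37.73 mb.
P_c ≤ 1008 − 37.73 = 970.27, so the highest integer P_c is 970 mb.

970 mb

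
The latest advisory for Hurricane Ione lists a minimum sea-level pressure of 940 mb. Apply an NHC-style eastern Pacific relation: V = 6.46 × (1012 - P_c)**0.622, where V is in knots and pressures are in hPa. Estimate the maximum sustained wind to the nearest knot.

92 kt

ΔP = 1012 − 940 = 72 mb.
72^0.622 ≈ 14.298.
V ≈ 6.46 × 14.298 ≈ 92.4 kt.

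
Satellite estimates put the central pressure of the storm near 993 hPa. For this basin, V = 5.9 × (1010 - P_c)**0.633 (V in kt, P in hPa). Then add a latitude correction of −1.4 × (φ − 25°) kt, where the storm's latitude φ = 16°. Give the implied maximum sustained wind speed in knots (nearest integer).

ΔP = 1010 − 993 = 17 hPa.
17^0.633 ≈ 6.010.
V ≈ 5.9 × 6.010 ≈ 35.5 kt.
Latitude correction: −1.4 × (16 − 25) = 12.6 kt.
Corrected V ≈ 48.1 kt → 48 kt.

48 kt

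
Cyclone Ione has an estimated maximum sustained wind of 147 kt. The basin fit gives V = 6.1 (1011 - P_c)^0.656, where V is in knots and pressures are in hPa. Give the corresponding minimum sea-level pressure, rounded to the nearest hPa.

ΔP = (V / 6.1)^(1/0.656) = (147/6.1)^1.524.
147/6.1 = 24.098; 24.098^1.524 ≈ 127.85 hPa.
P_c = 1011 − 127.85 = 883.15 ≈ 883 hPa.

883 hPa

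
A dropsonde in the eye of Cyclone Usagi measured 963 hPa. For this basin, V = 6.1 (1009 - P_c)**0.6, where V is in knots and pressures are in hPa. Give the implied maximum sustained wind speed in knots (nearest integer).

ΔP = 1009 − 963 = 46 hPa.
46^0.6 ≈ 9.946.
V ≈ 6.1 × 9.946 ≈ 60.7 kt.

61 kt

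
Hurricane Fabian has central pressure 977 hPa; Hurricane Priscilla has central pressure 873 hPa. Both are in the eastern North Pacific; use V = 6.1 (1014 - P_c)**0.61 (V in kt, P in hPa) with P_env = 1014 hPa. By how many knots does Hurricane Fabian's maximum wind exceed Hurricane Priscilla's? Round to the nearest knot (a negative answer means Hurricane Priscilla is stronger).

-70 kt

Hurricane Fabian: ΔP = 37; V ≈ 6.1 × 37^0.61 ≈ 55.20 kt.
Hurricane Priscilla: ΔP = 141; V ≈ 6.1 × 141^0.61 ≈ 124.84 kt.
Difference ≈ 55.20 − 124.84 = -69.64 → -70 kt.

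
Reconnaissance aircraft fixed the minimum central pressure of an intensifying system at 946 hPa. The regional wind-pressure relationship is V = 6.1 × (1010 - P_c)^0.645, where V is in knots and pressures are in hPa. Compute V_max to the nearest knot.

89 kt

ΔP = 1010 − 946 = 64 hPa.
64^0.645 ≈ 14.621.
V ≈ 6.1 × 14.621 ≈ 89.2 kt.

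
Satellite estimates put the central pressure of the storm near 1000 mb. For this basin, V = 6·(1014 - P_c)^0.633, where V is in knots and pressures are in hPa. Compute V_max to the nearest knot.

ΔP = 1014 − 1000 = 14 mb.
14^0.633 ≈ 5.315.
V ≈ 6 × 5.315 ≈ 31.9 kt.

32 kt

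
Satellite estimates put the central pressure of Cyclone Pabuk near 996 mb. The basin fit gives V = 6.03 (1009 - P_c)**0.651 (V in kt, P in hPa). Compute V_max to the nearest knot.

32 kt

ΔP = 1009 − 996 = 13 mb.
13^0.651 ≈ 5.311.
V ≈ 6.03 × 5.311 ≈ 32.0 kt.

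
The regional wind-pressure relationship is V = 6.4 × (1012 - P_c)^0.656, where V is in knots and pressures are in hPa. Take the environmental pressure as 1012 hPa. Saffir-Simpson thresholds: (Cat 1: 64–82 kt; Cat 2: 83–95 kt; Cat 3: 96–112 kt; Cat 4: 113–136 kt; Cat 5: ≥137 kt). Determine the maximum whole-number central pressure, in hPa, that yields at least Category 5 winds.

905 hPa

Category 5 begins at V = 137 kt.
Required ΔP = (137/6.4)^(1/0.656) = 21.406^1.524 ≈ 106.72 hPa.
P_c ≤ 1012 − 106.72 = 905.28, so the highest integer P_c is 905 hPa.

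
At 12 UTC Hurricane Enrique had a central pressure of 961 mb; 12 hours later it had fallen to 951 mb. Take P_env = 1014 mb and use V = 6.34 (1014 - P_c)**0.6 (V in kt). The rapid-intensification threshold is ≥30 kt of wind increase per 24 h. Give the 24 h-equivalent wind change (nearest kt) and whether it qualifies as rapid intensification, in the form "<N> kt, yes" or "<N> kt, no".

15 kt, no

V₁: ΔP = 53, V ≈ 6.34 × 53^0.6 ≈ 68.65 kt.
V₂: ΔP = 63, V ≈ 6.34 × 63^0.6 ≈ 76.15 kt.
ΔV over 12 h = 7.50 kt → 24 h equivalent = 7.50 × 24/12 ≈ 15.00 kt.
15 kt < 30 kt ⇒ not rapid intensification.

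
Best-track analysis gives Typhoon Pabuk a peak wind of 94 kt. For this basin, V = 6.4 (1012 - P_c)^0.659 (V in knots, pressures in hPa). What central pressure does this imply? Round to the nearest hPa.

ΔP = (V / 6.4)^(1/0.659) = (94/6.4)^1.517.
94/6.4 = 14.688; 14.688^1.517 ≈ 58.99 hPa.
P_c = 1012 − 58.99 = 953.01 ≈ 953 hPa.

953 hPa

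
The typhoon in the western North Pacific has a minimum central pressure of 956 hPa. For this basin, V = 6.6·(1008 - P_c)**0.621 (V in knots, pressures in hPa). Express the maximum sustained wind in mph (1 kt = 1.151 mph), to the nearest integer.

88 mph

ΔP = 1008 − 956 = 52 hPa.
V ≈ 6.6 × 52^0.621 = 6.6 × 11.632 ≈ 76.768 kt.
76.768 × 1.151 ≈ 88.36 mph → 88 mph.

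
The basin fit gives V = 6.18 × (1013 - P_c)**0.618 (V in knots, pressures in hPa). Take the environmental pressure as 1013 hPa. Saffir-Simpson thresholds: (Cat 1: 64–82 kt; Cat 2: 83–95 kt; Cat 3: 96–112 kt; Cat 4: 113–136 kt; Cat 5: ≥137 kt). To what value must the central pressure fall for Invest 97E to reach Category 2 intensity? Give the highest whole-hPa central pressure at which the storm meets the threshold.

946 hPa

Category 2 begins at V = 83 kt.
Required ΔP = (83/6.18)^(1/0.618) = 13.430^1.618 ≈ 66.89 hPa.
P_c ≤ 1013 − 66.89 = 946.11, so the highest integer P_c is 946 hPa.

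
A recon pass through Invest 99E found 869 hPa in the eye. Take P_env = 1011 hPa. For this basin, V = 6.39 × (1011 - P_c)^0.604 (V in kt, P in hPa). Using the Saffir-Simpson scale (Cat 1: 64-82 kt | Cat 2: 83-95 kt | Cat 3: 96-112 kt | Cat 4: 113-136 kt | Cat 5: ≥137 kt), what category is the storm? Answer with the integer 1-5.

4

ΔP = 1011 − 869 = 142 hPa.
V ≈ 6.39 × 142^0.604 = 6.39 × 19.95 ≈ 127 kt.
127 kt falls in the Category 4 band.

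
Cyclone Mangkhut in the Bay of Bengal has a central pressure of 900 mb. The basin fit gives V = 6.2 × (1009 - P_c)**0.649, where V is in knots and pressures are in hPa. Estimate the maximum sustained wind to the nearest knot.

130 kt

ΔP = 1009 − 900 = 109 mb.
109^0.649 ≈ 21.003.
V ≈ 6.2 × 21.003 ≈ 130.2 kt.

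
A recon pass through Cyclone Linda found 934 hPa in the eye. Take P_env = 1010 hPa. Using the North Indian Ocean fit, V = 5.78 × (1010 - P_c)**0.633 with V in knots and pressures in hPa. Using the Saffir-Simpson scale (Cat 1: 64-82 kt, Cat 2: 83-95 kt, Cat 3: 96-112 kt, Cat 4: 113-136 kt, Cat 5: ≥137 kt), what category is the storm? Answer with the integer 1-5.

2

ΔP = 1010 − 934 = 76 hPa.
V ≈ 5.78 × 76^0.633 = 5.78 × 15.51 ≈ 90 kt.
90 kt falls in the Category 2 band.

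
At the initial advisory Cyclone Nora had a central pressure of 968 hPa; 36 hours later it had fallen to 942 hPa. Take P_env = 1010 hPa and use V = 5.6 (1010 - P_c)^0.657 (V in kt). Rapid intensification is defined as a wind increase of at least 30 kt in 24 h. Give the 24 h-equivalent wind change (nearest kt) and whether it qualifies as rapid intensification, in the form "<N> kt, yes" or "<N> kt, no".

16 kt, no

V₁: ΔP = 42, V ≈ 5.6 × 42^0.657 ≈ 65.26 kt.
V₂: ΔP = 68, V ≈ 5.6 × 68^0.657 ≈ 89.57 kt.
ΔV over 36 h = 24.31 kt → 24 h equivalent = 24.31 × 24/36 ≈ 16.21 kt.
16 kt < 30 kt ⇒ not rapid intensification.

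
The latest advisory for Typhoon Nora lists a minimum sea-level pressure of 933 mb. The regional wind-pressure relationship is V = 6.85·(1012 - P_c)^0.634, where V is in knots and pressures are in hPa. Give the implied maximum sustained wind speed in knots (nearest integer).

ΔP = 1012 − 933 = 79 mb.
79^0.634 ≈ 15.962.
V ≈ 6.85 × 15.962 ≈ 109.3 kt.

109 kt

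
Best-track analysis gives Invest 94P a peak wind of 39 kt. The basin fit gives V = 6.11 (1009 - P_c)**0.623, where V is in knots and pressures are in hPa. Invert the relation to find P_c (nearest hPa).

989 hPa

ΔP = (V / 6.11)^(1/0.623) = (39/6.11)^1.605.
39/6.11 = 6.383; 6.383^1.605 ≈ 19.60 hPa.
P_c = 1009 − 19.60 = 989.40 ≈ 989 hPa.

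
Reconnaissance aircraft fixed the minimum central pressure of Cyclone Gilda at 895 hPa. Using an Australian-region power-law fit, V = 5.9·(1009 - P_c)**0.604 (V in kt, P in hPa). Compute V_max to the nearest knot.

ΔP = 1009 − 895 = 114 hPa.
114^0.604 ≈ 17.473.
V ≈ 5.9 × 17.473 ≈ 103.1 kt.

103 kt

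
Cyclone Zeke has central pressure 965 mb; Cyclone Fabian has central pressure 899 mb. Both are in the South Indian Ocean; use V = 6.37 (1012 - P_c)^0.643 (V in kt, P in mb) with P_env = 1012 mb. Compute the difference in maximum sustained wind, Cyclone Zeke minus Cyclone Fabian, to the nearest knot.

Cyclone Zeke: ΔP = 47; V ≈ 6.37 × 47^0.643 ≈ 75.74 kt.
Cyclone Fabian: ΔP = 113; V ≈ 6.37 × 113^0.643 ≈ 133.13 kt.
Difference ≈ 75.74 − 133.13 = -57.39 → -57 kt.

-57 kt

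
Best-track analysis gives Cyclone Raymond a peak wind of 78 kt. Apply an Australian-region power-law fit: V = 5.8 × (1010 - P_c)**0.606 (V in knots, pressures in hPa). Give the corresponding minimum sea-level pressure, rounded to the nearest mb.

937 mb

ΔP = (V / 5.8)^(1/0.606) = (78/5.8)^1.650.
78/5.8 = 13.448; 13.448^1.650 ≈ 72.86 mb.
P_c = 1010 − 72.86 = 937.14 ≈ 937 mb.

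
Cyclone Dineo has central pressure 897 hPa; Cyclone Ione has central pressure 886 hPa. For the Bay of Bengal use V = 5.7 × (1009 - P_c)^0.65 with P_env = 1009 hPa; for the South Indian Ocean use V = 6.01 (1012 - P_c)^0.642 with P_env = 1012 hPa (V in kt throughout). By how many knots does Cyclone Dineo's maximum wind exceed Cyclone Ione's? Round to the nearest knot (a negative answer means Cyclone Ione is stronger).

Cyclone Dineo: ΔP = 112; V ≈ 5.7 × 112^0.65 ≈ 122.42 kt.
Cyclone Ione: ΔP = 126; V ≈ 6.01 × 126^0.642 ≈ 134.06 kt.
Difference ≈ 122.42 − 134.06 = -11.64 → -12 kt.

-12 kt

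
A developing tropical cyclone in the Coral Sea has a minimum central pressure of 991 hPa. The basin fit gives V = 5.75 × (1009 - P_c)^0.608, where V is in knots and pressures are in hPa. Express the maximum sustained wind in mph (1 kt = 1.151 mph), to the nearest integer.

ΔP = 1009 − 991 = 18 hPa.
V ≈ 5.75 × 18^0.608 = 5.75 × 5.797 ≈ 33.333 kt.
33.333 × 1.151 ≈ 38.37 mph → 38 mph.

38 mph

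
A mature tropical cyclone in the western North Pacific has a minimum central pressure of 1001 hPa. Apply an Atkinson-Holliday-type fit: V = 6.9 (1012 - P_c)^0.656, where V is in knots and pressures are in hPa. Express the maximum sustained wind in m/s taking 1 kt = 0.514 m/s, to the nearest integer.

ΔP = 1012 − 1001 = 11 hPa.
V ≈ 6.9 × 11^0.656 = 6.9 × 4.821 ≈ 33.266 kt.
33.266 × 0.514 ≈ 17.10 m/s → 17 m/s.

17 m/s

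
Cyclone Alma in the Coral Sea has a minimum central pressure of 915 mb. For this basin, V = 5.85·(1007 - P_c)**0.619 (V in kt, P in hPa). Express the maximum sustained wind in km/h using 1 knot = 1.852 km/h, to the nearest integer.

ΔP = 1007 − 915 = 92 mb.
V ≈ 5.85 × 92^0.619 = 5.85 × 16.428 ≈ 96.104 kt.
96.104 × 1.852 ≈ 177.98 km/h → 178 km/h.

178 km/h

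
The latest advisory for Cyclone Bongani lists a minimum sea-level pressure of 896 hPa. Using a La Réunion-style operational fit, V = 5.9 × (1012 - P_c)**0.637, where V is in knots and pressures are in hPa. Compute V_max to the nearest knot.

ΔP = 1012 − 896 = 116 hPa.
116^0.637 ≈ 20.657.
V ≈ 5.9 × 20.657 ≈ 121.9 kt.

122 kt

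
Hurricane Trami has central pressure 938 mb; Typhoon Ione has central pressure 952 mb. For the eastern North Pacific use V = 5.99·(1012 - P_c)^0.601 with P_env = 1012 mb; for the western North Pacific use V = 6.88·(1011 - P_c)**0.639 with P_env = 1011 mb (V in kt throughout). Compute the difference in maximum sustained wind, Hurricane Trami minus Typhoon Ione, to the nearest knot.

Hurricane Trami: ΔP = 74; V ≈ 5.99 × 74^0.601 ≈ 79.59 kt.
Typhoon Ione: ΔP = 59; V ≈ 6.88 × 59^0.639 ≈ 93.15 kt.
Difference ≈ 79.59 − 93.15 = -13.56 → -14 kt.

-14 kt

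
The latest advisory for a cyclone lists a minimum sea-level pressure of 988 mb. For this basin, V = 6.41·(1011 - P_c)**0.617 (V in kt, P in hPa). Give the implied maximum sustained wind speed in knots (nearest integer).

ΔP = 1011 − 988 = 23 mb.
23^0.617 ≈ 6.921.
V ≈ 6.41 × 6.921 ≈ 44.4 kt.

44 kt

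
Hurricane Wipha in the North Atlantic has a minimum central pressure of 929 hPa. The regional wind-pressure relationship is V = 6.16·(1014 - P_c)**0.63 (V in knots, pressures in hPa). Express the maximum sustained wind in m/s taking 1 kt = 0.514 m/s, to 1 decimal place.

52.0 m/s

ΔP = 1014 − 929 = 85 hPa.
V ≈ 6.16 × 85^0.63 = 6.16 × 16.426 ≈ 101.185 kt.
101.185 × 0.514 ≈ 52.01 m/s → 52.0 m/s.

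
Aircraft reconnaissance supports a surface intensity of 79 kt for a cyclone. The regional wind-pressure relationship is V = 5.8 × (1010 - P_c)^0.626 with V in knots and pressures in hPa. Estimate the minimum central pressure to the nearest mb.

945 mb

ΔP = (V / 5.8)^(1/0.626) = (79/5.8)^1.597.
79/5.8 = 13.621; 13.621^1.597 ≈ 64.84 mb.
P_c = 1010 − 64.84 = 945.16 ≈ 945 mb.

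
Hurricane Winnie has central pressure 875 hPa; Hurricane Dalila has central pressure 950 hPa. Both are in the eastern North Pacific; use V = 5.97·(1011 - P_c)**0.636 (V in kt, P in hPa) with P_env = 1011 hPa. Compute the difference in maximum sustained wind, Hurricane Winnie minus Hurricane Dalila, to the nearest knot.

54 kt

Hurricane Winnie: ΔP = 136; V ≈ 5.97 × 136^0.636 ≈ 135.80 kt.
Hurricane Dalila: ΔP = 61; V ≈ 5.97 × 61^0.636 ≈ 81.55 kt.
Difference ≈ 135.80 − 81.55 = 54.25 → 54 kt.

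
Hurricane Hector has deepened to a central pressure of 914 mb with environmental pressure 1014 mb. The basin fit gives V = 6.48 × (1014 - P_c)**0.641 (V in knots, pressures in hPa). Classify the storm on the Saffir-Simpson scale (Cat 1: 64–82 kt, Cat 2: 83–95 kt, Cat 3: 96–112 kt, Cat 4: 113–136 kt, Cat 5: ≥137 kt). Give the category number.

ΔP = 1014 − 914 = 100 mb.
V ≈ 6.48 × 100^0.641 = 6.48 × 19.14 ≈ 124 kt.
124 kt falls in the Category 4 band.

4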